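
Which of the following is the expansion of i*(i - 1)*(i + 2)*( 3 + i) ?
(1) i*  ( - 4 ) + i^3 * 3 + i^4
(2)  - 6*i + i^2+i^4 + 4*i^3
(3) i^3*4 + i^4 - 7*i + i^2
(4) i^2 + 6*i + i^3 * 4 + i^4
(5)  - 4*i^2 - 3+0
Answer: 2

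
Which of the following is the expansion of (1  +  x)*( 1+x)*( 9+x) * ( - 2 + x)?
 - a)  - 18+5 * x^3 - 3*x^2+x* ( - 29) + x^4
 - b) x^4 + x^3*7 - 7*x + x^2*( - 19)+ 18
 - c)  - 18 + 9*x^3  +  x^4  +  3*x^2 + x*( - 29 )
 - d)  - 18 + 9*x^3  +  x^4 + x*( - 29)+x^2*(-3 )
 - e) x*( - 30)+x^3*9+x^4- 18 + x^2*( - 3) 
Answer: d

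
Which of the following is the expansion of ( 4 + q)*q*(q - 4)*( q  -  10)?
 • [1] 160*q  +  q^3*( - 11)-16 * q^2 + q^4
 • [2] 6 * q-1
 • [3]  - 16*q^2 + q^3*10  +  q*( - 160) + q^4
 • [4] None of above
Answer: 4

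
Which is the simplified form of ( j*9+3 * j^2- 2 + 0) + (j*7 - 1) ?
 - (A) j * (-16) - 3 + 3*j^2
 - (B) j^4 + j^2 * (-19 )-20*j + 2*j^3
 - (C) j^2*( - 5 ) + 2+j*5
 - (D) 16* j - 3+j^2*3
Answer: D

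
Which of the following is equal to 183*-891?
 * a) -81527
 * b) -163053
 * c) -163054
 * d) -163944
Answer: b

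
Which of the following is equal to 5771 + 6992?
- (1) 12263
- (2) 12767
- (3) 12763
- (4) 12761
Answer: 3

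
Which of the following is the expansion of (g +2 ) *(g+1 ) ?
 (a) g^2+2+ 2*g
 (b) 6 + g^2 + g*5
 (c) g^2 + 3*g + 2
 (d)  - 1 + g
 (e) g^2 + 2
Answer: c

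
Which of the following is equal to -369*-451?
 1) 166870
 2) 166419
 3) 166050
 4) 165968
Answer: 2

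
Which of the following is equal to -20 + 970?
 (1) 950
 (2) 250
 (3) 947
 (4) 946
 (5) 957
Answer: 1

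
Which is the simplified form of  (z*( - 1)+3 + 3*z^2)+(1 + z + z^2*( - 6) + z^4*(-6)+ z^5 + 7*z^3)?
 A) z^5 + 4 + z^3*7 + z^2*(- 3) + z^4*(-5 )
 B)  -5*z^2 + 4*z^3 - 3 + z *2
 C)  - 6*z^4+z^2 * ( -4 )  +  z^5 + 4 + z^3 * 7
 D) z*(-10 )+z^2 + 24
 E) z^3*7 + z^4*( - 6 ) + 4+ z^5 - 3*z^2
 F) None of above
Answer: E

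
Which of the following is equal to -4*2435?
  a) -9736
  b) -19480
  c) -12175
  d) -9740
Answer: d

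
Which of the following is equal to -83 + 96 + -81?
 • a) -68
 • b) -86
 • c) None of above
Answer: a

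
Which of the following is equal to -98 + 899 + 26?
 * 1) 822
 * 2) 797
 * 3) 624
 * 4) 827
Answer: 4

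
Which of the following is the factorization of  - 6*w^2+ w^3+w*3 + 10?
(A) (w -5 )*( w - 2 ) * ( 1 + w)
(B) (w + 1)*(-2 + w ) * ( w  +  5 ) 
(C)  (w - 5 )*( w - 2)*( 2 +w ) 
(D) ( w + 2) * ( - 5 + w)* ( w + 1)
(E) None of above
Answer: A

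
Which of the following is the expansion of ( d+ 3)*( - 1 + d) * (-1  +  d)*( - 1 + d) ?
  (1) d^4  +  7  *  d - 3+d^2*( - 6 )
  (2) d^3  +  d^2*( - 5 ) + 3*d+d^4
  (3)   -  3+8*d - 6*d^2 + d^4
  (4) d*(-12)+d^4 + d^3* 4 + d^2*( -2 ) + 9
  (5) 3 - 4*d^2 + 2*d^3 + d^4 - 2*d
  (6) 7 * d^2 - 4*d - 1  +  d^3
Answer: 3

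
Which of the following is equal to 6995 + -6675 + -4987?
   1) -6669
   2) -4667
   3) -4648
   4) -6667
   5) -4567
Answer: 2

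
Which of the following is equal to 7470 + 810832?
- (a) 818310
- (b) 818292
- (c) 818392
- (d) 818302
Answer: d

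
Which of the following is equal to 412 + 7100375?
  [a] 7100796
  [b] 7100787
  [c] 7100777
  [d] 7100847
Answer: b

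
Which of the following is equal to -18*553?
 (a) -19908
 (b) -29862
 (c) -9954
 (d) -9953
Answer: c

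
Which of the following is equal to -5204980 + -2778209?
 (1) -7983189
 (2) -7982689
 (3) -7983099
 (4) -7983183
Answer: 1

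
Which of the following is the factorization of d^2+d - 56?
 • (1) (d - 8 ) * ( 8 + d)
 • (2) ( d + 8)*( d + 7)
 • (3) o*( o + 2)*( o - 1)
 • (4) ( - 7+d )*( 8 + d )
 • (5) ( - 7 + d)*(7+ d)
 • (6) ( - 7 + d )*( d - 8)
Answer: 4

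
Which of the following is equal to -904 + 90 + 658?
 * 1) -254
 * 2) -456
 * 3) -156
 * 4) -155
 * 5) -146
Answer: 3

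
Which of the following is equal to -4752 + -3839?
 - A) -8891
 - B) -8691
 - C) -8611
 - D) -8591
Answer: D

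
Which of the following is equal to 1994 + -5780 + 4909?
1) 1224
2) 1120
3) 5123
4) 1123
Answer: 4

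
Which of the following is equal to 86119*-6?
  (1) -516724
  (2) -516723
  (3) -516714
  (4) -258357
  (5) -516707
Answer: 3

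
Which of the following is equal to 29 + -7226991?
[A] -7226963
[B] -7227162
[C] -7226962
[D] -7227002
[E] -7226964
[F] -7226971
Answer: C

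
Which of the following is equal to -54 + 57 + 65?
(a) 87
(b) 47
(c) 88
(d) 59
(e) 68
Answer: e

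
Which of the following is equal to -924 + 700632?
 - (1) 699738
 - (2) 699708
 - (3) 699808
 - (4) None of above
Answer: 2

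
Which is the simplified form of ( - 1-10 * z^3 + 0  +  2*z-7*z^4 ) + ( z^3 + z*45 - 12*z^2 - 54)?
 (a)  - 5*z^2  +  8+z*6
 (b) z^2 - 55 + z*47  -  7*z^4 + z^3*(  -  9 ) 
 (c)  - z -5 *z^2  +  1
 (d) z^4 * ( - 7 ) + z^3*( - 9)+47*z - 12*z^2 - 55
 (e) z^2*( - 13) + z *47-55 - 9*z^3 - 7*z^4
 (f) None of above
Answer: d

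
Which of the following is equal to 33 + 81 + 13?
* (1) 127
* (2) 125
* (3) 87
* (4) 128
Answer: 1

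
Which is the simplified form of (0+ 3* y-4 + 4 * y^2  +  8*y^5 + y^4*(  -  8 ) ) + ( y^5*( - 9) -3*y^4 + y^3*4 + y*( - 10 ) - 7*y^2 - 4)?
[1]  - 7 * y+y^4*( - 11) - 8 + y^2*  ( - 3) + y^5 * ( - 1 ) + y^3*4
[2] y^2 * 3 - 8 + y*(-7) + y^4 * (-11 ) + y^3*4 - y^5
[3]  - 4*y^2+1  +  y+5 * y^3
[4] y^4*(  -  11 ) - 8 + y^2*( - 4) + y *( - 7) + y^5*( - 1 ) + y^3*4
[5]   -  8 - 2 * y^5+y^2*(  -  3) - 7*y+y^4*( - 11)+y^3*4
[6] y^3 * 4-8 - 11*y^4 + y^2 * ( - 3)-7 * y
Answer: 1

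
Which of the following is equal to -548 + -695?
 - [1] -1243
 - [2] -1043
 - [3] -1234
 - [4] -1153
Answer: 1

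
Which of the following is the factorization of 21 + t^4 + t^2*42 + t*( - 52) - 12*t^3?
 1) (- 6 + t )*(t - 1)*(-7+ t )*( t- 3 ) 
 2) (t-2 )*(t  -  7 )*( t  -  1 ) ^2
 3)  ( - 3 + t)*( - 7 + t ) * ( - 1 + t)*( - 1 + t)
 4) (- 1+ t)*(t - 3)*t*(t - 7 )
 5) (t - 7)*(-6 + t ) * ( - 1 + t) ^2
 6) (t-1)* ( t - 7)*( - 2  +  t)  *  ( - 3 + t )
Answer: 3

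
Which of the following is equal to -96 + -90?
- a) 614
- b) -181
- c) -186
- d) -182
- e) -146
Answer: c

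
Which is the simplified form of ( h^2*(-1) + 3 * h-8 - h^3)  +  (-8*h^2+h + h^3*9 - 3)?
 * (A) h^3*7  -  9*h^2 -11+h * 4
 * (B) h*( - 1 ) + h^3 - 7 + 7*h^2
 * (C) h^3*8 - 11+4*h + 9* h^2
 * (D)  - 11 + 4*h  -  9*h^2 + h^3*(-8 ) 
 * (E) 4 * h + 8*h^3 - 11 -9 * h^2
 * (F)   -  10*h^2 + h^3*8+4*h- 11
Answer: E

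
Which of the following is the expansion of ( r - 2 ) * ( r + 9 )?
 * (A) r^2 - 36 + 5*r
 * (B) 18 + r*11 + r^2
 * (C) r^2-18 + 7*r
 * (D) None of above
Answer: C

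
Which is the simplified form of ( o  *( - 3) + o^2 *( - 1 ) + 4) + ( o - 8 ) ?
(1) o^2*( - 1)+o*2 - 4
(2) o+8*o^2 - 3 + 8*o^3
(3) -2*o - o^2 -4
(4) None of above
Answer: 3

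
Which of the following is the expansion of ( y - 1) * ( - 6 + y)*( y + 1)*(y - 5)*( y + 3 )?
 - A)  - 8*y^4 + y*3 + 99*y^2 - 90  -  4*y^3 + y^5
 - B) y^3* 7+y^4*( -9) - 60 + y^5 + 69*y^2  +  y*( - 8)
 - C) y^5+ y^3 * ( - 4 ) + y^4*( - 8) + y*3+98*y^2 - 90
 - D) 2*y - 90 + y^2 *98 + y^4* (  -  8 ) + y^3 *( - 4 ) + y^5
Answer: C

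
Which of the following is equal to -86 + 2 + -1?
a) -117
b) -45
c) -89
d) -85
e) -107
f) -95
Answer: d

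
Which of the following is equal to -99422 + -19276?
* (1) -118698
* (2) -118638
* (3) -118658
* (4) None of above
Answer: 1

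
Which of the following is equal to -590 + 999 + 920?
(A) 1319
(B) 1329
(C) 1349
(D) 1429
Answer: B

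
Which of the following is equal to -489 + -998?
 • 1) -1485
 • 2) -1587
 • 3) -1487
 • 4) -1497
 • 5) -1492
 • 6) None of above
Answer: 3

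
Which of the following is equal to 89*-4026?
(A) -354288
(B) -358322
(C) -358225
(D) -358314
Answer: D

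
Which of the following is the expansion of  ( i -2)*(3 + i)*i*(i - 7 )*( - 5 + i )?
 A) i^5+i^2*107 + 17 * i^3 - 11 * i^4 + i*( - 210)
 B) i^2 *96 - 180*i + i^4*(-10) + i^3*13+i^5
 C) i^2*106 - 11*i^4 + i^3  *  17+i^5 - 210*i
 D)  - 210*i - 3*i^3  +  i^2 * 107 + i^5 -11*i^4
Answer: A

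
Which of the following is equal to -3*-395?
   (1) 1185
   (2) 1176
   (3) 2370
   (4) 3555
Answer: 1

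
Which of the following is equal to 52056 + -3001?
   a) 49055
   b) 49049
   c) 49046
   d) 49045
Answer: a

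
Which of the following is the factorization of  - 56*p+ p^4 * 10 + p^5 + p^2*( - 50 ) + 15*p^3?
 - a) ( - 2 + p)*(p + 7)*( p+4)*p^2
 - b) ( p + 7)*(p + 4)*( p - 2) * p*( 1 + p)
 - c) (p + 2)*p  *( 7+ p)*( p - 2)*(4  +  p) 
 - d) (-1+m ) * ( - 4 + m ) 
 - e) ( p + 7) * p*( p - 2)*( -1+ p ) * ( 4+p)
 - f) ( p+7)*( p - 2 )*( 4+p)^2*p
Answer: b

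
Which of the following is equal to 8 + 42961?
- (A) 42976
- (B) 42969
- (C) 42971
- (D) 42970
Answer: B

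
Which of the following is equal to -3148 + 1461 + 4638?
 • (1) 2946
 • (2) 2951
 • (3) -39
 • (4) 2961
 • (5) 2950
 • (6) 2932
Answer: 2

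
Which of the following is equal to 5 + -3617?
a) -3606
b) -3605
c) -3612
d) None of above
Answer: c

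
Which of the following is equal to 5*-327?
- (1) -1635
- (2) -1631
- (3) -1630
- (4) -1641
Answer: 1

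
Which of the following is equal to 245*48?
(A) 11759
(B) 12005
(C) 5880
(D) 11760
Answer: D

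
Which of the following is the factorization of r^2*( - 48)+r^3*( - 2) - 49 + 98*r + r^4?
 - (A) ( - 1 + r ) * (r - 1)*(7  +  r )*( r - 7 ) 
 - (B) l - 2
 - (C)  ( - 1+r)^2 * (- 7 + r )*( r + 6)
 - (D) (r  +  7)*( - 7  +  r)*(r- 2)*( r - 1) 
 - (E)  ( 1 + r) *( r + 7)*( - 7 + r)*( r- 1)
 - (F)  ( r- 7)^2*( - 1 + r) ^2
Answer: A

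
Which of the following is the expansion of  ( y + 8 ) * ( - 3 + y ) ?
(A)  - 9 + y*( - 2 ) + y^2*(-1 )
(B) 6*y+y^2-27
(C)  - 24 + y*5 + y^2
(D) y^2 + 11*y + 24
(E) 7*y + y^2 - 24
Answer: C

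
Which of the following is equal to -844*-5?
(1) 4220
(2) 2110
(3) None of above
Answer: 1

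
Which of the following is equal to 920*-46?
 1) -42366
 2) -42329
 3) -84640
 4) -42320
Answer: 4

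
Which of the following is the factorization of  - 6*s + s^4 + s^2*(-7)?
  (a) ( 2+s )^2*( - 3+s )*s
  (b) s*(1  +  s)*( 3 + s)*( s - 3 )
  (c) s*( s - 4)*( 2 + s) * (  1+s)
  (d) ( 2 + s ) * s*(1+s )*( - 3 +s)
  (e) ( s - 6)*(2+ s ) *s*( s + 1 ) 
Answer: d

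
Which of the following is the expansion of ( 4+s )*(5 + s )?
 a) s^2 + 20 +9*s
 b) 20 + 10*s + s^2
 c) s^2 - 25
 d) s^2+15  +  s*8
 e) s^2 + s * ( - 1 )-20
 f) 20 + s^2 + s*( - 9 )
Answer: a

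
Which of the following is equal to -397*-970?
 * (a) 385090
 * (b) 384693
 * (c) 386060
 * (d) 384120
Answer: a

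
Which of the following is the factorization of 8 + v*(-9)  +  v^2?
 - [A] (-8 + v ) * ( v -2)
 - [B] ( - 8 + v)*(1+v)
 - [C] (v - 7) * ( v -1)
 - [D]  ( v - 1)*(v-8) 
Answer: D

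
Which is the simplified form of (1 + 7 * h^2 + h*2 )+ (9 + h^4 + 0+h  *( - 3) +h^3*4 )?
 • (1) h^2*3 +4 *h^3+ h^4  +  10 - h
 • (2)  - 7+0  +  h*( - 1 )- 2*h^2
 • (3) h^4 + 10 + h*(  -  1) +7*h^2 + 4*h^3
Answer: 3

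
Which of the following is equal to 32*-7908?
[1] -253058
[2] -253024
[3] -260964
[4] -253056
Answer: 4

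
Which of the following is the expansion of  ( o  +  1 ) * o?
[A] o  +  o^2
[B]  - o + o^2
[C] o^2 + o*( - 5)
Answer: A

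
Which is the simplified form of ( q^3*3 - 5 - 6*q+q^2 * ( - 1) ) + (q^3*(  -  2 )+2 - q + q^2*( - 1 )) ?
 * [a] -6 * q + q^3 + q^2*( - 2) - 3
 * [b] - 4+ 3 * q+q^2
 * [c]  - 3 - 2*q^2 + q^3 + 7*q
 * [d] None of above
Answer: d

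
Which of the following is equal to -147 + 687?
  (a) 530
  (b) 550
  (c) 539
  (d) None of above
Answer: d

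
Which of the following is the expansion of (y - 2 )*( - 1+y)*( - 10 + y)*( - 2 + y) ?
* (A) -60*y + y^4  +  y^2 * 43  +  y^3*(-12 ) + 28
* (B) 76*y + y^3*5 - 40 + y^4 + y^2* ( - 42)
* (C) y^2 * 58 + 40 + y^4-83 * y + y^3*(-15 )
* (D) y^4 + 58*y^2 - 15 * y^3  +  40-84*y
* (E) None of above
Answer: D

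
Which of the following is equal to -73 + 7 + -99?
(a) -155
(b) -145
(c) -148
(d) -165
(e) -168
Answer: d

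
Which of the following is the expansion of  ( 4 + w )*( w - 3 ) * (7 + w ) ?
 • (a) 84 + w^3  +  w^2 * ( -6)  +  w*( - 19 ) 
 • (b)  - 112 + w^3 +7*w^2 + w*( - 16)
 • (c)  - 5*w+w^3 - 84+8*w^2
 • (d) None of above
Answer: c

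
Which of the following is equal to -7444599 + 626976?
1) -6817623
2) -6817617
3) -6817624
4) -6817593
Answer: 1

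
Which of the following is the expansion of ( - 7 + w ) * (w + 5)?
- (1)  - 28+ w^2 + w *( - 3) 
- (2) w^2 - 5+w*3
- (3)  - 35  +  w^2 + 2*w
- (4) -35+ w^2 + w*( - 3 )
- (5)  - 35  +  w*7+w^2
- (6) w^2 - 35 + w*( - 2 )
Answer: 6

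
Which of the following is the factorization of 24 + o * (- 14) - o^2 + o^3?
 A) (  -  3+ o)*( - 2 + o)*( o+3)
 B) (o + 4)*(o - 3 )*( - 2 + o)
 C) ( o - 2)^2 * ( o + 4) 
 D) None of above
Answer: B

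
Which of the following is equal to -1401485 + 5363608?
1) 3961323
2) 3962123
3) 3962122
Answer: 2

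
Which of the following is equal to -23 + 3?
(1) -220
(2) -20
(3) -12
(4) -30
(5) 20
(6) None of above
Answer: 2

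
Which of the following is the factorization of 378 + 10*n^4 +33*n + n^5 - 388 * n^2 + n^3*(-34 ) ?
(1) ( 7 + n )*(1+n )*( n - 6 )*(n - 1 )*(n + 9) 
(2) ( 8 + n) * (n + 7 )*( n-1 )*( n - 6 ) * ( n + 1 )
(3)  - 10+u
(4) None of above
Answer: 1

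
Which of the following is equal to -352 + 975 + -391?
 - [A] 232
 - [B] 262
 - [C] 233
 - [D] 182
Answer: A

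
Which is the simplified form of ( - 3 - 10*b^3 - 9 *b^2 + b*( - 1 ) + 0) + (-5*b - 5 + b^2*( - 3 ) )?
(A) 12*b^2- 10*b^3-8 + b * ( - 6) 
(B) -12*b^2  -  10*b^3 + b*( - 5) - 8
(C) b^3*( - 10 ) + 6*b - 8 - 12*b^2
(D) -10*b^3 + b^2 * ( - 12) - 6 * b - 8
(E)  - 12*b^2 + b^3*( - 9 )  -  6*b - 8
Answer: D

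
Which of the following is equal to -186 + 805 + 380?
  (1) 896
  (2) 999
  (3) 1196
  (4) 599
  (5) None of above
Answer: 2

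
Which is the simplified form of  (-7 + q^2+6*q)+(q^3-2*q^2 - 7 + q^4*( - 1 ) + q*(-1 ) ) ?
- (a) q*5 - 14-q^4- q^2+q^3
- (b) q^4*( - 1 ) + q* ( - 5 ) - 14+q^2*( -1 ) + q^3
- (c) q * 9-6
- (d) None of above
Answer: a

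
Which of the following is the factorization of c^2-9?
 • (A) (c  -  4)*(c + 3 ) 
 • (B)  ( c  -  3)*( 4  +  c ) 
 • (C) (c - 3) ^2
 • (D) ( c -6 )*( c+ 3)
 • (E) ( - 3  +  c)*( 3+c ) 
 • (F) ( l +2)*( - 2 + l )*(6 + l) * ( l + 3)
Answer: E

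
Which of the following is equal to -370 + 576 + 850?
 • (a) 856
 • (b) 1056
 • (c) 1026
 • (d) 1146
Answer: b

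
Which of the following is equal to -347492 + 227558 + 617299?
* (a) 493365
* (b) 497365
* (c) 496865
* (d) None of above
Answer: b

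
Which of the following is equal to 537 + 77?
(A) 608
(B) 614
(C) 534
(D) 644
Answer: B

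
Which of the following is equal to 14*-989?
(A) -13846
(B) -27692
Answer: A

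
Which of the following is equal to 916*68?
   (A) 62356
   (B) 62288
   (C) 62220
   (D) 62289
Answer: B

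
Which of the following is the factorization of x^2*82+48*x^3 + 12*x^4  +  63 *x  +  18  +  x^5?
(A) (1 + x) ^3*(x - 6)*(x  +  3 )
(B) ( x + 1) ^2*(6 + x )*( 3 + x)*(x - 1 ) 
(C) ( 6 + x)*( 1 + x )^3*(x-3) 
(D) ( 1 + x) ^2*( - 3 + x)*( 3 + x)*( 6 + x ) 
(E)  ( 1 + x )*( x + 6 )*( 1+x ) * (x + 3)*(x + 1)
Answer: E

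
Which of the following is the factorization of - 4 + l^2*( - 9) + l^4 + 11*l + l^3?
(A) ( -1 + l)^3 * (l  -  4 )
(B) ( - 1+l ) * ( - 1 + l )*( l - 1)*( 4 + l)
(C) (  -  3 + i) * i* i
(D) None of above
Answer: B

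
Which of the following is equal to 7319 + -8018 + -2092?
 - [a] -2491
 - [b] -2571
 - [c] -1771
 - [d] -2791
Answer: d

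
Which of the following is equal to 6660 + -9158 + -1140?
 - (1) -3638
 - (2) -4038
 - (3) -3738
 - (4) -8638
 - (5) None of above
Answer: 1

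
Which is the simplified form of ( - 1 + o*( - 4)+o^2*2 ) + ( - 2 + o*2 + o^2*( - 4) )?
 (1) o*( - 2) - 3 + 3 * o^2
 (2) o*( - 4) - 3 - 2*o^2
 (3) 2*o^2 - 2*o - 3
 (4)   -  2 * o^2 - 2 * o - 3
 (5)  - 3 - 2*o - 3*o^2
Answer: 4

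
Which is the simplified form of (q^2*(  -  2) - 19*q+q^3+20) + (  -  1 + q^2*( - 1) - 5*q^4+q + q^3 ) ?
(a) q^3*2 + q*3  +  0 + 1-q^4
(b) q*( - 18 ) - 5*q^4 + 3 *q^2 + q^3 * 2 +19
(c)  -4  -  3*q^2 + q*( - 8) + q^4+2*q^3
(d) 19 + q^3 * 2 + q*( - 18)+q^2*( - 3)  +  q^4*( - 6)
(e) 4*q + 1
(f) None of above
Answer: f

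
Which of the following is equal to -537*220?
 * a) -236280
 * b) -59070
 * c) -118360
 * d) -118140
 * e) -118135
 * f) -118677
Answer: d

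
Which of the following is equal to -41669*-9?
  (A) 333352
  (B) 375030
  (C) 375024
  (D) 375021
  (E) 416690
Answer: D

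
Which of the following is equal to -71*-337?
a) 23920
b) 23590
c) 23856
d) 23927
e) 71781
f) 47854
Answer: d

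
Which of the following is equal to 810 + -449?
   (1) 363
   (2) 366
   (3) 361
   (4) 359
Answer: 3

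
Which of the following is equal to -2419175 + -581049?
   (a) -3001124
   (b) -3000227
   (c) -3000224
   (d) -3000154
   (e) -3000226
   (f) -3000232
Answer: c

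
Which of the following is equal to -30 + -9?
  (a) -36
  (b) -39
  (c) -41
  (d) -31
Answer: b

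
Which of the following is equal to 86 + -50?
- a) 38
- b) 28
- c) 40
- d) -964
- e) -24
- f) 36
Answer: f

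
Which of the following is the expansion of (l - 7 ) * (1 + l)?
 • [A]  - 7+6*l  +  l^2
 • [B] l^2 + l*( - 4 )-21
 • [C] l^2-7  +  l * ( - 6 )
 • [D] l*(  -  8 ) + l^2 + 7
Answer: C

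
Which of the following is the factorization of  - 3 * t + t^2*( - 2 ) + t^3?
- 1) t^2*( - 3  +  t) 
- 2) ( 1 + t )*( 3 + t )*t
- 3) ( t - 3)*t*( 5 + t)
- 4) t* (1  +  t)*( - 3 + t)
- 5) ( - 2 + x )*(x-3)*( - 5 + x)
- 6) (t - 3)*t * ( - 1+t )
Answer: 4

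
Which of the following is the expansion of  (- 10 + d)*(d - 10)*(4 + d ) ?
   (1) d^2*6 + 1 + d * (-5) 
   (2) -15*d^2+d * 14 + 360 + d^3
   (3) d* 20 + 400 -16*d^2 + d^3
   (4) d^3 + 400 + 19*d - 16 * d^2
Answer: 3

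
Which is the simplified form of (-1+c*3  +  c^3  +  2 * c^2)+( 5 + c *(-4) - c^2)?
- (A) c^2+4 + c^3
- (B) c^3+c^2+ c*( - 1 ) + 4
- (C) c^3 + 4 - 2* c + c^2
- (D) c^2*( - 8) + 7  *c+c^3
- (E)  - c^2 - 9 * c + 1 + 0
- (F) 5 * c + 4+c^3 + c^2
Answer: B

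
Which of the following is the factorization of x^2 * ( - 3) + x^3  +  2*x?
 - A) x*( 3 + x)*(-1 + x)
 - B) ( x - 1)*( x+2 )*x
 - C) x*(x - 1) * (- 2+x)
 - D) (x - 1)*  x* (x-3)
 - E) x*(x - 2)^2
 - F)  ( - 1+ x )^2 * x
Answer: C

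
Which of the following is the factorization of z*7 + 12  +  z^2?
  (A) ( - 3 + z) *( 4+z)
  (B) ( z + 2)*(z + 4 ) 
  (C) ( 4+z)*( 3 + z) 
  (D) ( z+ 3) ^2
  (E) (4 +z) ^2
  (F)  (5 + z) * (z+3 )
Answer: C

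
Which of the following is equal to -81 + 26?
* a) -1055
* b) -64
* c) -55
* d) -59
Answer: c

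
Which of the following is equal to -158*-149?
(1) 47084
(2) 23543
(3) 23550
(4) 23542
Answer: 4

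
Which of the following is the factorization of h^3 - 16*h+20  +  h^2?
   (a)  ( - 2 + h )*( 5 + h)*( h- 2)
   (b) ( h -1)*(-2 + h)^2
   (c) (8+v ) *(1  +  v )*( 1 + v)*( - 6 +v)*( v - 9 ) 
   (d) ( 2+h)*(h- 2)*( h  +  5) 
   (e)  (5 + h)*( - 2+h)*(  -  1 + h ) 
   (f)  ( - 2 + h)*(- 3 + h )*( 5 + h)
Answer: a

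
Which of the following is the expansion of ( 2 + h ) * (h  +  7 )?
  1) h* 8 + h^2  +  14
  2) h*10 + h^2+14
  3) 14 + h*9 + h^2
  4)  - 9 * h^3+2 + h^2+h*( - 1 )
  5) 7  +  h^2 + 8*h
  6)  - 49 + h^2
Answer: 3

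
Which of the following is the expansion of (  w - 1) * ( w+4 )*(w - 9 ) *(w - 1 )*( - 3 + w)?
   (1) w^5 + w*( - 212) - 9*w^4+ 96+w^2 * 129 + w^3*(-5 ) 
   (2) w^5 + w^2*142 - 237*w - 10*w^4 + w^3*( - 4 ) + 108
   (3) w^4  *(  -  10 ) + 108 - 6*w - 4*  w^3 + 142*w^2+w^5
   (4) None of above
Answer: 2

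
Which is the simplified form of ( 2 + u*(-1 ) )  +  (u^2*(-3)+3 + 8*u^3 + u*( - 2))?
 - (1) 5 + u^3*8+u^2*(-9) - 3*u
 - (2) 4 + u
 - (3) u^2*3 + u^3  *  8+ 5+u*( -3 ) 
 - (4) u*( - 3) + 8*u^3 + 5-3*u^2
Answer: 4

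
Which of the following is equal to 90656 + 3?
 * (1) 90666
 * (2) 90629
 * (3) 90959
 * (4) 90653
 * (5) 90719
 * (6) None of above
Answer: 6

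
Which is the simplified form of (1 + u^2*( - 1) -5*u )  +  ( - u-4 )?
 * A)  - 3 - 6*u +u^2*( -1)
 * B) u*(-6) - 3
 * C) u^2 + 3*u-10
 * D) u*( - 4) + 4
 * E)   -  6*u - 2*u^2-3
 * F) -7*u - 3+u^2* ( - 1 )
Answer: A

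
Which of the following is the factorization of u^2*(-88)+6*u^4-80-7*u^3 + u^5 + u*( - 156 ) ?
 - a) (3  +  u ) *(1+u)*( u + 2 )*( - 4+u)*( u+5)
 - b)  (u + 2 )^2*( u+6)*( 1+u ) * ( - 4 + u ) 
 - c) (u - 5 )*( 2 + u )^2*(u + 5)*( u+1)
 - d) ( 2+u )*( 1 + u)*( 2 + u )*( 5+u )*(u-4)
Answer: d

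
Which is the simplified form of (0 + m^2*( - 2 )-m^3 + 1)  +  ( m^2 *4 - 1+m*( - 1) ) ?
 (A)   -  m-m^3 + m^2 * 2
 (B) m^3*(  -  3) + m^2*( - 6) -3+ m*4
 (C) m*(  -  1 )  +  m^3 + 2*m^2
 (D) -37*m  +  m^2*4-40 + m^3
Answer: A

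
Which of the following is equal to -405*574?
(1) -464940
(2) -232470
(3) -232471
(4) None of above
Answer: 2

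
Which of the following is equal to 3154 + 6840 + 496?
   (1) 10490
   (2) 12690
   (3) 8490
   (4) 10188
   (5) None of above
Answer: 1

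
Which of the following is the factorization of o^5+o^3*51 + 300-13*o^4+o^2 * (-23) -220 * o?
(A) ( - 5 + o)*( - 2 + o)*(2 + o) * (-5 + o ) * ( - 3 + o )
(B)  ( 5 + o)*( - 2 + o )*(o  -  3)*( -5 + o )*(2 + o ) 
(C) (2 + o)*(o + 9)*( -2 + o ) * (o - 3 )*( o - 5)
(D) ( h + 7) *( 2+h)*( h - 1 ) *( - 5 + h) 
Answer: A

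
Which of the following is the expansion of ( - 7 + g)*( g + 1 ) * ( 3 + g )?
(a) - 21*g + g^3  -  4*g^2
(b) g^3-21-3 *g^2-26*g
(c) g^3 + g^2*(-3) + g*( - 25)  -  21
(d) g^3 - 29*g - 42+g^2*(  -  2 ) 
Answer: c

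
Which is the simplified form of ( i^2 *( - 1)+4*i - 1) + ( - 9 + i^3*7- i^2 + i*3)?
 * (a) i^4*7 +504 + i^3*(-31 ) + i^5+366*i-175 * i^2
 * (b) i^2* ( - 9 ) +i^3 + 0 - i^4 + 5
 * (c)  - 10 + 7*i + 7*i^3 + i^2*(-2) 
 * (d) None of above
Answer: c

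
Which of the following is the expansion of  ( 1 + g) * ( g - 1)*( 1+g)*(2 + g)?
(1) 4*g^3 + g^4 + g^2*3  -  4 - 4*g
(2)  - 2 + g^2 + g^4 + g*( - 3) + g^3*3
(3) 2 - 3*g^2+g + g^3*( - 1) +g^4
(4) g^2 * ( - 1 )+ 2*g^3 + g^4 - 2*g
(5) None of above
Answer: 2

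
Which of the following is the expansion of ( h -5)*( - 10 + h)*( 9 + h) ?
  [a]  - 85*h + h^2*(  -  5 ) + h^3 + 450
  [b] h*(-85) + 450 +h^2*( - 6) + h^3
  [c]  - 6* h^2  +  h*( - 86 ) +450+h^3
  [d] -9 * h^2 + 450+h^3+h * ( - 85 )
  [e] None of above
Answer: b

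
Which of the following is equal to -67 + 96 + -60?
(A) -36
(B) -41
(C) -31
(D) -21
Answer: C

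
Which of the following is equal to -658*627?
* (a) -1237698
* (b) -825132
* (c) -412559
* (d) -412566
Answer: d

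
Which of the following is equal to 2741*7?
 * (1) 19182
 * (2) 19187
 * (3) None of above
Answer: 2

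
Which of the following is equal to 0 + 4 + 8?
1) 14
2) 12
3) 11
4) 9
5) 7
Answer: 2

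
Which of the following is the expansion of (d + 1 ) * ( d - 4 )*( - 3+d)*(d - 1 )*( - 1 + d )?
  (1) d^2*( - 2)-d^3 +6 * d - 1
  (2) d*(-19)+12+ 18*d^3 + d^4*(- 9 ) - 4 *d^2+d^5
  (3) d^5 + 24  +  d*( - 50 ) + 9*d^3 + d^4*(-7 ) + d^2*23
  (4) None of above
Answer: 4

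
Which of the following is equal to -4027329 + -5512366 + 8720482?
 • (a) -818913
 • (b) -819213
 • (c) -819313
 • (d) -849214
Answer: b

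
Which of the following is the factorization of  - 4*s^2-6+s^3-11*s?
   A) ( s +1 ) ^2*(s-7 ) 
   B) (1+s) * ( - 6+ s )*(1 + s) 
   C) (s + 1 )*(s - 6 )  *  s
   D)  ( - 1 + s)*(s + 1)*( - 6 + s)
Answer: B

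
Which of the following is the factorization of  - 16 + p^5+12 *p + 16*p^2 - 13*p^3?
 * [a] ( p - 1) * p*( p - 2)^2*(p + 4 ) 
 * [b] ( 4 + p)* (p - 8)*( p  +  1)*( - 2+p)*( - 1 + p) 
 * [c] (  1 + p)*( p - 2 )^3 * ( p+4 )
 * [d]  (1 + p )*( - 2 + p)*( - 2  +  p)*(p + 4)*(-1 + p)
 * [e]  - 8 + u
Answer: d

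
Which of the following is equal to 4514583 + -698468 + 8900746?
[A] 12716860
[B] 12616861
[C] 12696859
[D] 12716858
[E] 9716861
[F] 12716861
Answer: F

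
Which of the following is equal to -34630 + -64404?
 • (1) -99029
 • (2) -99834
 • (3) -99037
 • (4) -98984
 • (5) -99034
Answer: 5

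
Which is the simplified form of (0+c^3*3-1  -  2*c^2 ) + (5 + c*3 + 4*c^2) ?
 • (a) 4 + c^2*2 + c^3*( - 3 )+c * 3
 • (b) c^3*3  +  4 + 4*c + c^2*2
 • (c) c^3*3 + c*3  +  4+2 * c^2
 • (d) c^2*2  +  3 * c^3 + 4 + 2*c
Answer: c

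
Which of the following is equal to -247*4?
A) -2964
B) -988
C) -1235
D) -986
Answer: B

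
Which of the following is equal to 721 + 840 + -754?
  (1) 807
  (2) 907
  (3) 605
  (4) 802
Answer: 1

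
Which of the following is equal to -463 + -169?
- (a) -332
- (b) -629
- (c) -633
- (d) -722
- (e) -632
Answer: e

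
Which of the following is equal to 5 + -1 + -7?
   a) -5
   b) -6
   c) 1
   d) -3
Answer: d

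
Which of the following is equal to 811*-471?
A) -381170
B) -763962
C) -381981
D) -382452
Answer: C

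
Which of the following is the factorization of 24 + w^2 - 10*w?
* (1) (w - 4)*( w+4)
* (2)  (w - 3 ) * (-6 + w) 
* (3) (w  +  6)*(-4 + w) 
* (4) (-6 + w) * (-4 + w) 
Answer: 4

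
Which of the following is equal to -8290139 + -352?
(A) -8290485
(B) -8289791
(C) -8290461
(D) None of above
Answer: D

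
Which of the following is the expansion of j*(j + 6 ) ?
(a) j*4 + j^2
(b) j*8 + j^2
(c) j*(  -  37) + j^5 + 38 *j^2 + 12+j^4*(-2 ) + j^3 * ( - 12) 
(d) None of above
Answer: d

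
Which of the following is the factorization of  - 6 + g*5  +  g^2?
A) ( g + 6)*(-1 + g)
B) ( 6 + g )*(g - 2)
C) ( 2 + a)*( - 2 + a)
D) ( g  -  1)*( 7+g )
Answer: A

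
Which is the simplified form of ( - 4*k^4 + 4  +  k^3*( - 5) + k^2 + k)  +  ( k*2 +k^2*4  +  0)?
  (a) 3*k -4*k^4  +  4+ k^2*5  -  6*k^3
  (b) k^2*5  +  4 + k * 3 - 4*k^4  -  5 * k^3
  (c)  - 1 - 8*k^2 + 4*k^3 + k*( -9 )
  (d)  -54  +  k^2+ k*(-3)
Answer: b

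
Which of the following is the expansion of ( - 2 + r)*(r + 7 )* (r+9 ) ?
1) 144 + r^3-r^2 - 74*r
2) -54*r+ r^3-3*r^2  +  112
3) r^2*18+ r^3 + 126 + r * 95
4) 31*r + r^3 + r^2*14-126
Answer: 4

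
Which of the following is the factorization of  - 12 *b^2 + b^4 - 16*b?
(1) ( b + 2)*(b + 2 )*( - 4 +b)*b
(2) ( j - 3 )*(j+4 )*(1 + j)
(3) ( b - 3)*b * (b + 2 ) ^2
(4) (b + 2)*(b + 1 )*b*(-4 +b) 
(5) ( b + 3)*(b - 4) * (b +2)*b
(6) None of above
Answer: 1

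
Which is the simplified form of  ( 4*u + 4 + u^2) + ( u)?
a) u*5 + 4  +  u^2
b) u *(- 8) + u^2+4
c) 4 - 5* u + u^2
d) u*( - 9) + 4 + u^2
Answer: a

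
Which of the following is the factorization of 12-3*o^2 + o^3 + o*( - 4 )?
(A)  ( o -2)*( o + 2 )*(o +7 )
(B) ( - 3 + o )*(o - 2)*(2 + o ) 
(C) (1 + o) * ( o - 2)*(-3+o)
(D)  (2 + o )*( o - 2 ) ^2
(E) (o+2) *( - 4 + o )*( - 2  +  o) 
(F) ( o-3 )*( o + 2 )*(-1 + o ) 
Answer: B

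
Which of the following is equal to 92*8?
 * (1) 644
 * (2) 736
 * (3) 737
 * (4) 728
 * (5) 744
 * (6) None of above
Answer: 2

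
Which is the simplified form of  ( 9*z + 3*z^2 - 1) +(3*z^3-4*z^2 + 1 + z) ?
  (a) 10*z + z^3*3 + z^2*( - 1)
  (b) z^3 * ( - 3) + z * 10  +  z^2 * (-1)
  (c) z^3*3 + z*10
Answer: a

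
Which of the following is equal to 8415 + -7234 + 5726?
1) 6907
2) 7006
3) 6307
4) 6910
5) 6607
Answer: 1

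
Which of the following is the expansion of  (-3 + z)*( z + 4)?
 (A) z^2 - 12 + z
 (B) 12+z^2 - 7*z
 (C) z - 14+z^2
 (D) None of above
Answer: A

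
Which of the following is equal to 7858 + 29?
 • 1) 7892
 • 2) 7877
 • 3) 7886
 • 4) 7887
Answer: 4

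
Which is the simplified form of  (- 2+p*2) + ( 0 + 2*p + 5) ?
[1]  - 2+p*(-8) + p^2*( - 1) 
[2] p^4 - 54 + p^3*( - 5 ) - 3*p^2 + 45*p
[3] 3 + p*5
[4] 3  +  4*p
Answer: 4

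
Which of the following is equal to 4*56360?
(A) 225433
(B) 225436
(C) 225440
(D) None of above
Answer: C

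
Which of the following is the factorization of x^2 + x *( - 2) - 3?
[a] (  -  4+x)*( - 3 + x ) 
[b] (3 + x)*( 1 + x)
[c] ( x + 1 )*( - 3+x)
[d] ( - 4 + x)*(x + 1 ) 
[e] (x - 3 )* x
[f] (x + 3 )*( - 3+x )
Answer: c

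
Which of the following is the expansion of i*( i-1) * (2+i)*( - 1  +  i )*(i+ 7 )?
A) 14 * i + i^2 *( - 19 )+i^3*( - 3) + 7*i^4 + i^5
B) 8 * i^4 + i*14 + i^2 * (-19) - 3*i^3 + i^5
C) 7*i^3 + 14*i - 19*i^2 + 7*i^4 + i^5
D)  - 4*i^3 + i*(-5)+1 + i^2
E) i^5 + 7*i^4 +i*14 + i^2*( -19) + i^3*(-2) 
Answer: A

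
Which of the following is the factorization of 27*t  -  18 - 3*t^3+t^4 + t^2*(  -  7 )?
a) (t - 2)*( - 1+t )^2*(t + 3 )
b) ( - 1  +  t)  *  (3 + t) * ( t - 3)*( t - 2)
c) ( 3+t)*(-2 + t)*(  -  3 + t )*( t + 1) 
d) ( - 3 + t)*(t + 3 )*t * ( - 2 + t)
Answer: b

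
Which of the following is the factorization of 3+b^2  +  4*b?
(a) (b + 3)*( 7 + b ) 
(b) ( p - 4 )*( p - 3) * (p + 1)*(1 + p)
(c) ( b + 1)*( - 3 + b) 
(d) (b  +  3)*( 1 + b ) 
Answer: d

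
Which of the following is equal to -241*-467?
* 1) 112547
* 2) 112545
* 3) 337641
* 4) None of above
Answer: 1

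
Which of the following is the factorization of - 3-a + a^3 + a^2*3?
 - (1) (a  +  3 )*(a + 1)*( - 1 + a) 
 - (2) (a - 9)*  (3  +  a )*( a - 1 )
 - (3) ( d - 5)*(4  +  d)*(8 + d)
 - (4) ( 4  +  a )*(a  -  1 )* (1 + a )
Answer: 1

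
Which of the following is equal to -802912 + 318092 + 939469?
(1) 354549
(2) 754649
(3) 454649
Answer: 3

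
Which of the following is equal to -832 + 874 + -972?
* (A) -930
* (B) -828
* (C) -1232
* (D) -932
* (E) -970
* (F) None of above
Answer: A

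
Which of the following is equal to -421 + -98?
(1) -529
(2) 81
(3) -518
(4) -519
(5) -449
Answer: 4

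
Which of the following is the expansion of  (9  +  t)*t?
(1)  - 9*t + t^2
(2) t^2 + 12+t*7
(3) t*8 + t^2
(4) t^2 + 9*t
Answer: 4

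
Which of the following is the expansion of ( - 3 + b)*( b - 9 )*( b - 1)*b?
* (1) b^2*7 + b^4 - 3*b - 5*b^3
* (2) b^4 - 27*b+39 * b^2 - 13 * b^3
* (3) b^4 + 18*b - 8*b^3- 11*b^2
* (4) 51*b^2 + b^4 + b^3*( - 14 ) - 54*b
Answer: 2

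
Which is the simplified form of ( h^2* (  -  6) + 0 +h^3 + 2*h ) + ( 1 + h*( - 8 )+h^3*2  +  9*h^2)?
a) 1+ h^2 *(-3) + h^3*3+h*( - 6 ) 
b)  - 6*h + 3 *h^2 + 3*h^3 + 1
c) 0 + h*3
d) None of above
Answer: b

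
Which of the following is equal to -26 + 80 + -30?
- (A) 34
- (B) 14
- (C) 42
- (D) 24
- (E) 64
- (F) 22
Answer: D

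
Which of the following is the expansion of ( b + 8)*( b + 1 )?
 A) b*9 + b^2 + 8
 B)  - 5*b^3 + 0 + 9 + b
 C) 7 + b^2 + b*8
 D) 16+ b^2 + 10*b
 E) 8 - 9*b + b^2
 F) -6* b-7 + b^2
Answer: A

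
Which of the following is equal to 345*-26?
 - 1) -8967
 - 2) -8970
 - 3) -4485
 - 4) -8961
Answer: 2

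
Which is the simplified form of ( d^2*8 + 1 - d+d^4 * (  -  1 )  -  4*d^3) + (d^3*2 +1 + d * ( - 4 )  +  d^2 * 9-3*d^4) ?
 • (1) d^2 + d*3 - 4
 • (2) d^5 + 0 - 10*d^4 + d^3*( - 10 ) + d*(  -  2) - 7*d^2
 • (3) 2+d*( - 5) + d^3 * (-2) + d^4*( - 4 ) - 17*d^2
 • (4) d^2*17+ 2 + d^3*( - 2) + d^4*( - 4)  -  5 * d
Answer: 4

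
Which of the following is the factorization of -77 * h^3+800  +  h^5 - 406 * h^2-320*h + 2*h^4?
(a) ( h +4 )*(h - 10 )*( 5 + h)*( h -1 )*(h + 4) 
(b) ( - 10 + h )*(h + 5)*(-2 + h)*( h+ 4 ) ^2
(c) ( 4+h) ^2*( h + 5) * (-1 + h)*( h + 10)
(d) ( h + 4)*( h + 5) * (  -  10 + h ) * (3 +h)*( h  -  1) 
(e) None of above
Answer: a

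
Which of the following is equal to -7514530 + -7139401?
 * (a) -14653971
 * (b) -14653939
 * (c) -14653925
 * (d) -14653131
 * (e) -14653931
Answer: e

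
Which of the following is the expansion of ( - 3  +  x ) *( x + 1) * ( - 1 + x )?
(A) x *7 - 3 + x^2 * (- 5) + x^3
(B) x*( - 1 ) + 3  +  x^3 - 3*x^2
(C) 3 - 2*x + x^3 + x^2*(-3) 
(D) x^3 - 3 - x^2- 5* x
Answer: B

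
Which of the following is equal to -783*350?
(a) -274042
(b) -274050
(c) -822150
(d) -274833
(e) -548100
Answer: b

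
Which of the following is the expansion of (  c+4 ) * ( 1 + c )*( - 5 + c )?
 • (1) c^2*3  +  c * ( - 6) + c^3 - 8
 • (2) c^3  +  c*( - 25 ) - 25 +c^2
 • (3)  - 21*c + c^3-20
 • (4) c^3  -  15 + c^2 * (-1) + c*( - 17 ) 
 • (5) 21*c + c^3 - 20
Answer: 3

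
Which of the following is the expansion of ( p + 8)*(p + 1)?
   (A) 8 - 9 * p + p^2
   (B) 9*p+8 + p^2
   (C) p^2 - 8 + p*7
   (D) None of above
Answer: B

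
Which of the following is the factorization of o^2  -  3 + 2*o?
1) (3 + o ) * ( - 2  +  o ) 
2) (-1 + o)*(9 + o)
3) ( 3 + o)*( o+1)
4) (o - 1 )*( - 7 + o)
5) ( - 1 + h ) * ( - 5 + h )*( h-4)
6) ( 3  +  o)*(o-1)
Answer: 6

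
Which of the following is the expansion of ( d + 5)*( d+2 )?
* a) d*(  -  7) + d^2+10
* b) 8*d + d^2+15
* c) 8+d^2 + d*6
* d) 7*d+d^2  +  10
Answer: d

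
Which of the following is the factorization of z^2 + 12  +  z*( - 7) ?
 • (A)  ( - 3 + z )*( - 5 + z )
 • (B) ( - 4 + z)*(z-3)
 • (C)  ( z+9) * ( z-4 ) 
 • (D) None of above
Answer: B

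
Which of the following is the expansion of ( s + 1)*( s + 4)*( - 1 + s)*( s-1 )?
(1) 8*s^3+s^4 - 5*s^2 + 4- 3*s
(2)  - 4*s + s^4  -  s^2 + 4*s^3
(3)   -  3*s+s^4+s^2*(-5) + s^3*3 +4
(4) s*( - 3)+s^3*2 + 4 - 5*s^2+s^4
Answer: 3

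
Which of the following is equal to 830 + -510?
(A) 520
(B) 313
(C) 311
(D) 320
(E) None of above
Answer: D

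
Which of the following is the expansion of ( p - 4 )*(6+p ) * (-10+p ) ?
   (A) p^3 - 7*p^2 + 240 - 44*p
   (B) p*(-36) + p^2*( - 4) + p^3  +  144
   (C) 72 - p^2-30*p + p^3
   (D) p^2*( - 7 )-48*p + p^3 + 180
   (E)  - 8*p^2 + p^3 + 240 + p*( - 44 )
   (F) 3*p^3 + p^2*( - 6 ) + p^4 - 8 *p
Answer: E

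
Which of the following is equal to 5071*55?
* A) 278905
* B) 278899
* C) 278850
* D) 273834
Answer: A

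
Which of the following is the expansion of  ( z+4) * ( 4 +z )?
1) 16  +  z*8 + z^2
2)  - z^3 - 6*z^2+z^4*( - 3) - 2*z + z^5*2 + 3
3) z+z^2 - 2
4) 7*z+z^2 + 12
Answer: 1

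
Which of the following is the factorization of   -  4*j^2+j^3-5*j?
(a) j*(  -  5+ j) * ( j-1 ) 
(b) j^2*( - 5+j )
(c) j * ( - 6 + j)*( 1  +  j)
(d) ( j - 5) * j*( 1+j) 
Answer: d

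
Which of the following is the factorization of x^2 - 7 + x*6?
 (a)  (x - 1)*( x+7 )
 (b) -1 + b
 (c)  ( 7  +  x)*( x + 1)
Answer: a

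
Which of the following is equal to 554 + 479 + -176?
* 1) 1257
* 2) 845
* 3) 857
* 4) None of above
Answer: 3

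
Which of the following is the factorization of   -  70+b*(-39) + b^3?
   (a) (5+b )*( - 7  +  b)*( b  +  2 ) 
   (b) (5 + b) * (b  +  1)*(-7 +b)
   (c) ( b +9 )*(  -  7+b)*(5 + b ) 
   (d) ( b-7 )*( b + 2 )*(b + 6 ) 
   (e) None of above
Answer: a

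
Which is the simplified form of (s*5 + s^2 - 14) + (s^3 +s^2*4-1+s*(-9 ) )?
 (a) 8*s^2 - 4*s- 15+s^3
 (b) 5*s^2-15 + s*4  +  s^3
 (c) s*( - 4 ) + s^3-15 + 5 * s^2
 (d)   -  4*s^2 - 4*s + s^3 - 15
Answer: c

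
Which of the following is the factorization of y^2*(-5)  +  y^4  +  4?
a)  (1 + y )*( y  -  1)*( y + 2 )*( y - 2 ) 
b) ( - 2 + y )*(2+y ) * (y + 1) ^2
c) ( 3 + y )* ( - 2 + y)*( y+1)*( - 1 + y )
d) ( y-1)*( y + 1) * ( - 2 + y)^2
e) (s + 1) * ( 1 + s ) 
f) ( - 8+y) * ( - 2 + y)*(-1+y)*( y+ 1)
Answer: a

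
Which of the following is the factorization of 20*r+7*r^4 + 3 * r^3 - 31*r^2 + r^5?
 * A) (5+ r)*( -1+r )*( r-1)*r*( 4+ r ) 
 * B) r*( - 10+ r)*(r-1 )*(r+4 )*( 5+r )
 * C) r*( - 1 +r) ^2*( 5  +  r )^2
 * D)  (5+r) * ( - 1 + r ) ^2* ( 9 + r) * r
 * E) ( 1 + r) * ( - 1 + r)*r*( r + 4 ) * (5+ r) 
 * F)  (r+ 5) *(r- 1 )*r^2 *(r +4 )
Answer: A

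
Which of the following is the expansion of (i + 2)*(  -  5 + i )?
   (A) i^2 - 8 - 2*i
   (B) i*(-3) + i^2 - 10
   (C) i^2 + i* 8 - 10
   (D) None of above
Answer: B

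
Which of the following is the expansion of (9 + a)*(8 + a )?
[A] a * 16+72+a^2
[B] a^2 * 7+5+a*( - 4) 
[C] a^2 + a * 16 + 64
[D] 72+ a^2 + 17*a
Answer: D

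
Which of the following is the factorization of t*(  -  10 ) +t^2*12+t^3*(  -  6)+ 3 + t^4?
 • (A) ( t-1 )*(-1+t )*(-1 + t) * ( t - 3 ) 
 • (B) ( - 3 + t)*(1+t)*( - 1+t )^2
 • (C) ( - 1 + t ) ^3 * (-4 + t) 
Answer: A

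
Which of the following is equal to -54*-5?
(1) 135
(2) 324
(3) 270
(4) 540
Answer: 3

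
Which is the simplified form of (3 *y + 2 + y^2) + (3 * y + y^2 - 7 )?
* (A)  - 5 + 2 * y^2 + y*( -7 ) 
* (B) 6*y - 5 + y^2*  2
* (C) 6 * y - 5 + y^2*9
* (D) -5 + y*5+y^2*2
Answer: B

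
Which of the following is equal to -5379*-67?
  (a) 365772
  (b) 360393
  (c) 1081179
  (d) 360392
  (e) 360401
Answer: b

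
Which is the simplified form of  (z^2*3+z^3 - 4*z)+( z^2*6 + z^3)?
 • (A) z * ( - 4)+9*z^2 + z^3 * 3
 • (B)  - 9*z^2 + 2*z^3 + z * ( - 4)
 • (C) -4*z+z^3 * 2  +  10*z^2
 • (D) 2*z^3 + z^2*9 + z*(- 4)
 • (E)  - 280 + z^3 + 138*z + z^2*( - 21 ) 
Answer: D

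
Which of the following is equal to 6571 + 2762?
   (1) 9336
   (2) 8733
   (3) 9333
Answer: 3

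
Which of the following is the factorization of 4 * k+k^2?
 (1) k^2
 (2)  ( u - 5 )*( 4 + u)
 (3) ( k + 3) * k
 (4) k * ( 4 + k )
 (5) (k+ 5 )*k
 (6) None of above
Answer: 4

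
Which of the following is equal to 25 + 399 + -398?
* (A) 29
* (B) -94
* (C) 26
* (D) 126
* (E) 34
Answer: C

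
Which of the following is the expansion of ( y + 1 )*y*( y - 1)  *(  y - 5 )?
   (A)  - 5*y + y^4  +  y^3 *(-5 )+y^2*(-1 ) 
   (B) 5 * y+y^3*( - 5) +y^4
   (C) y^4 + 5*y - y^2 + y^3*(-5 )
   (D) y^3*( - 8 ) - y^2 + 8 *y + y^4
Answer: C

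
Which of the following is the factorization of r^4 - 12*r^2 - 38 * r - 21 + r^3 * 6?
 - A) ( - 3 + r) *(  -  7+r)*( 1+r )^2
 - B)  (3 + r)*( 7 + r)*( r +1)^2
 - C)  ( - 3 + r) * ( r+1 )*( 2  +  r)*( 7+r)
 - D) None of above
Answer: D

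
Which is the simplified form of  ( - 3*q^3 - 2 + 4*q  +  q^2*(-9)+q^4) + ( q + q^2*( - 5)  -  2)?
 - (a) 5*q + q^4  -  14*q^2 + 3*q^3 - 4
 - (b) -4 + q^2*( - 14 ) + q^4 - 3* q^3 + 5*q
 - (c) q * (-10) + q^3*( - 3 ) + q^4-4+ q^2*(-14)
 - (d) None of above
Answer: b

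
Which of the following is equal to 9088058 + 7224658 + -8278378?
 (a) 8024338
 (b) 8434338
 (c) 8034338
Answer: c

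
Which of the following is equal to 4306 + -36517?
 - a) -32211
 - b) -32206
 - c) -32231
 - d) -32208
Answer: a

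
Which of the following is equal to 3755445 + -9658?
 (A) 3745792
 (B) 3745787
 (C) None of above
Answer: B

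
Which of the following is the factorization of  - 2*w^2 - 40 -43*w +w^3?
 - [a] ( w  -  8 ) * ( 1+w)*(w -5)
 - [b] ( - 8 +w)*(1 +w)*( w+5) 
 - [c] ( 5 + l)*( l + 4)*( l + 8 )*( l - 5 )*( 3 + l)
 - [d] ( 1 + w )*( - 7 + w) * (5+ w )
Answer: b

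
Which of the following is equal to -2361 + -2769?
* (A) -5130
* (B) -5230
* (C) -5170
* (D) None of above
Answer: A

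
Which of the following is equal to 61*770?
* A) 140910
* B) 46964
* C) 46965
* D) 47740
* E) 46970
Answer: E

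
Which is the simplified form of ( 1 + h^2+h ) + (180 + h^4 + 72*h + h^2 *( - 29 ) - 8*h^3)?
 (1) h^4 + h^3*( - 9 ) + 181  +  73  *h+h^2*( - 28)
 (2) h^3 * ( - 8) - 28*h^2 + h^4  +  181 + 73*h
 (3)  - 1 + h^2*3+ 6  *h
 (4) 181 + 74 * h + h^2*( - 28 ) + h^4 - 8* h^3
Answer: 2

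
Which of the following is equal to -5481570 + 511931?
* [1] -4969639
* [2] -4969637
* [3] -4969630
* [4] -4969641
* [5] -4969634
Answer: 1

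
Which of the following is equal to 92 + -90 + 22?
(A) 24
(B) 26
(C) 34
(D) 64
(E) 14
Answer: A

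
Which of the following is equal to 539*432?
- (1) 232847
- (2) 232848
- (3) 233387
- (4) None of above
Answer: 2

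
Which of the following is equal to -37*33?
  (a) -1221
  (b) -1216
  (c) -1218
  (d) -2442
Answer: a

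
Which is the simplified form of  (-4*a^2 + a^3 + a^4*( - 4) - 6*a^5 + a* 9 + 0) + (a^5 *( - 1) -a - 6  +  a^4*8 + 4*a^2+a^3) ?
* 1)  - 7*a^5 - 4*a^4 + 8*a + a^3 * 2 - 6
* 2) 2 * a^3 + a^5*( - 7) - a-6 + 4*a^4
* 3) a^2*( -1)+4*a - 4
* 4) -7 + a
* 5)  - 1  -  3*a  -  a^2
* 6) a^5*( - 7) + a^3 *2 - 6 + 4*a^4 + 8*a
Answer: 6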